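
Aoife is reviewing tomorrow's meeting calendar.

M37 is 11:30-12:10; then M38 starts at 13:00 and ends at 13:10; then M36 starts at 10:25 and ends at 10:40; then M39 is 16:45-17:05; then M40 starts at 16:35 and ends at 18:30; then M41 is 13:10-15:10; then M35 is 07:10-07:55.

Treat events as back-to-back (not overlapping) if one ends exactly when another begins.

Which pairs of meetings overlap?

Sorted by start: M35, M36, M37, M38, M41, M40, M39.
M36 starts after M35 ends — done with M35.
M37 starts after M36 ends — done with M36.
M38 starts after M37 ends — done with M37.
M41 starts exactly when M38 ends (back-to-back, no overlap) — done with M38.
M40 starts after M41 ends — done with M41.
M39 starts before M40 ends → M40 and M39 overlap.

M39 & M40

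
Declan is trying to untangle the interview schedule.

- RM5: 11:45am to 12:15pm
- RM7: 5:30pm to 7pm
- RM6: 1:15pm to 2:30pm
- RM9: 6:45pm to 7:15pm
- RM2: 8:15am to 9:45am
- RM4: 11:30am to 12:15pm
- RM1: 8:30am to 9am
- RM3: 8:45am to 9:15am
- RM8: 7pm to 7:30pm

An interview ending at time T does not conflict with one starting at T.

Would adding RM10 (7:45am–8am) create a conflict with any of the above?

RM2: starts 8:15am at or after RM10 ends 8am → clear.
RM1: starts 8:30am at or after RM10 ends 8am → clear.
RM3: starts 8:45am at or after RM10 ends 8am → clear.
RM4: starts 11:30am at or after RM10 ends 8am → clear.
RM5: starts 11:45am at or after RM10 ends 8am → clear.
RM6: starts 1:15pm at or after RM10 ends 8am → clear.
RM7: starts 5:30pm at or after RM10 ends 8am → clear.
RM9: starts 6:45pm at or after RM10 ends 8am → clear.
RM8: starts 7pm at or after RM10 ends 8am → clear.

No — it doesn't clash with anything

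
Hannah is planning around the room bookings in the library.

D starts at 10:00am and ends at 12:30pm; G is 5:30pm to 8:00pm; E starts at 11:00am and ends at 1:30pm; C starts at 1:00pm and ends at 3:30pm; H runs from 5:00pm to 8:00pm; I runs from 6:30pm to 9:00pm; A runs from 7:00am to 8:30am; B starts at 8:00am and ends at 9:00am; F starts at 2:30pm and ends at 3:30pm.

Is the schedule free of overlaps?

No

Sorted by start: A, B, D, E, C, F, H, G, I.
B starts before A ends → A and B overlap.
That's a conflict, so the schedule is not conflict-free.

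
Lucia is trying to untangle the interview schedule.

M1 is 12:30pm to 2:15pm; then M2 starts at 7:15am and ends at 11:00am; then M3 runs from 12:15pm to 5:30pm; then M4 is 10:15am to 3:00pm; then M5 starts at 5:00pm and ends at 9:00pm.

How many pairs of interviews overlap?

5

Sorted by start: M2, M4, M3, M1, M5.
M4 starts before M2 ends → M2 and M4 overlap.
M3 starts after M2 ends; M2 is clear from here.
M3 starts before M4 ends → M4 and M3 overlap.
M1 starts before M4 ends → M4 and M1 overlap.
M5 starts after M4 ends.
M1 starts before M3 ends → M3 and M1 overlap.
M5 starts before M3 ends → M3 and M5 overlap.
M5 starts after M1 ends.
Overlapping pairs: M1 & M3, M1 & M4, M2 & M4, M3 & M4, M3 & M5 — 5 in total.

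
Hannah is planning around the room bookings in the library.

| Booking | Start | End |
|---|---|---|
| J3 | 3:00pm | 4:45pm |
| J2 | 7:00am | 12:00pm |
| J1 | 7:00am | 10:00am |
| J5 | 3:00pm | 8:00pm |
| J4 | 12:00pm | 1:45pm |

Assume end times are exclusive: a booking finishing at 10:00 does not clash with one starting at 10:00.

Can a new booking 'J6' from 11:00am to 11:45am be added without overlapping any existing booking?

No — it overlaps J2

J1: ends 10:00am at or before J6 starts 11:00am → clear.
J2: starts 7:00am before J6 ends 11:45am, and ends 12:00pm after J6 starts 11:00am → overlap.
J4: starts 12:00pm at or after J6 ends 11:45am → clear.
J3: starts 3:00pm at or after J6 ends 11:45am → clear.
J5: starts 3:00pm at or after J6 ends 11:45am → clear.
J6 overlaps J2.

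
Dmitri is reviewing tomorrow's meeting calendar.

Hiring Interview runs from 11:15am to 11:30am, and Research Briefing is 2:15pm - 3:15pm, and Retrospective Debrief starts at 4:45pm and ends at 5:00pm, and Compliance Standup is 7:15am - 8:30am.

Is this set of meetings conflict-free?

Yes

Check each pair: they overlap iff neither finishes before the other starts.
Sorted by start: Compliance Standup, Hiring Interview, Research Briefing, Retrospective Debrief.
Hiring Interview starts after Compliance Standup ends — done with Compliance Standup.
Research Briefing starts after Hiring Interview ends — done with Hiring Interview.
Retrospective Debrief starts after Research Briefing ends.
Every pair is clear; the schedule has no overlaps.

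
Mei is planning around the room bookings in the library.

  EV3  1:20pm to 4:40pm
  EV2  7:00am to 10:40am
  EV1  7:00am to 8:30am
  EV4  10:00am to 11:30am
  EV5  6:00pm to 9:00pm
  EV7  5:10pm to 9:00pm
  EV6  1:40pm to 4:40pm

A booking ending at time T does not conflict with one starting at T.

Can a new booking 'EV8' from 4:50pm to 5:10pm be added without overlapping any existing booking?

Yes — the slot is free

EV1: ends 8:30am at or before EV8 starts 4:50pm → clear.
EV2: ends 10:40am at or before EV8 starts 4:50pm → clear.
EV4: ends 11:30am at or before EV8 starts 4:50pm → clear.
EV3: ends 4:40pm at or before EV8 starts 4:50pm → clear.
EV6: ends 4:40pm at or before EV8 starts 4:50pm → clear.
EV7: starts 5:10pm at or after EV8 ends 5:10pm → clear.
EV5: starts 6:00pm at or after EV8 ends 5:10pm → clear.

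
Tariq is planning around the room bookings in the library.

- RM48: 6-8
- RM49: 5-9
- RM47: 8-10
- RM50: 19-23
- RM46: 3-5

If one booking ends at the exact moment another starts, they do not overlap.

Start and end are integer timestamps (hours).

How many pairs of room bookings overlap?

2

Sorted by start: RM46, RM49, RM48, RM47, RM50.
RM49 starts exactly when RM46 ends (back-to-back, no overlap), so RM46 has no further overlaps.
RM48 starts before RM49 ends → RM49 and RM48 overlap.
RM47 starts before RM49 ends → RM49 and RM47 overlap.
RM50 starts after RM49 ends.
RM47 starts exactly when RM48 ends (back-to-back, no overlap), so RM48 has no further overlaps.
RM50 starts after RM47 ends.
Overlapping pairs: RM47 & RM49, RM48 & RM49 — 2 in total.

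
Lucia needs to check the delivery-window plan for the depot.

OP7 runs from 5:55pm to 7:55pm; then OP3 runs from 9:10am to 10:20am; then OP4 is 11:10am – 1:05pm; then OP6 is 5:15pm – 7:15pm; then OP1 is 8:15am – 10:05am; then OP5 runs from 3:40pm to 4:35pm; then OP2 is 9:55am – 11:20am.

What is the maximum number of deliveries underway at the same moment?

Sweep the timeline, counting +1 at each start and −1 at each end (ends before starts at a tie):
8:15am start OP1 → 1
9:10am start OP3 → 2
9:55am start OP2 → 3
10:05am end OP1 → 2
10:20am end OP3 → 1
11:10am start OP4 → 2
11:20am end OP2 → 1
1:05pm end OP4 → 0
3:40pm start OP5 → 1
4:35pm end OP5 → 0
5:15pm start OP6 → 1
5:55pm start OP7 → 2
7:15pm end OP6 → 1
7:55pm end OP7 → 0
Peak is 3, at 9:55am (OP1, OP2, OP3).

3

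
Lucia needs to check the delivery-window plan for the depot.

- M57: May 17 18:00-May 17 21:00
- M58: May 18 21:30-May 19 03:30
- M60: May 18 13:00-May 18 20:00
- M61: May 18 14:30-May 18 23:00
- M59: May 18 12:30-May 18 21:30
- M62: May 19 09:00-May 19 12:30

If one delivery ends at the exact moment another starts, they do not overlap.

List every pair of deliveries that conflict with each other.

M58 & M61, M59 & M60, M59 & M61, M60 & M61

Sorted by start: M57, M59, M60, M61, M58, M62.
M59 starts after M57 ends; M57 is clear from here.
M60 starts before M59 ends → M59 and M60 overlap.
M61 starts before M59 ends → M59 and M61 overlap.
M58 starts exactly when M59 ends (back-to-back, no overlap); M59 is clear from here.
M61 starts before M60 ends → M60 and M61 overlap.
M58 starts after M60 ends; M60 is clear from here.
M58 starts before M61 ends → M61 and M58 overlap.
M62 starts after M61 ends.
M62 starts after M58 ends.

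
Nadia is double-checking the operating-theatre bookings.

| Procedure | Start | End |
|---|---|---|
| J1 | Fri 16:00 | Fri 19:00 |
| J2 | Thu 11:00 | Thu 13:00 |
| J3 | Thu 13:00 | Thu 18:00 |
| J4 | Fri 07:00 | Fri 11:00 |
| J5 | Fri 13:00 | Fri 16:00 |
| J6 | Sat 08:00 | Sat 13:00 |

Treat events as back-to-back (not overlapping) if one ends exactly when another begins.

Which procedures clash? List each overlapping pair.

no conflicts

Check each pair: they overlap iff neither finishes before the other starts.
Sorted by start: J2, J3, J4, J5, J1, J6.
J3 starts exactly when J2 ends (back-to-back, no overlap), so J2 has no further overlaps.
J4 starts after J3 ends, so J3 has no further overlaps.
J5 starts after J4 ends, so J4 has no further overlaps.
J1 starts exactly when J5 ends (back-to-back, no overlap), so J5 has no further overlaps.
J6 starts after J1 ends.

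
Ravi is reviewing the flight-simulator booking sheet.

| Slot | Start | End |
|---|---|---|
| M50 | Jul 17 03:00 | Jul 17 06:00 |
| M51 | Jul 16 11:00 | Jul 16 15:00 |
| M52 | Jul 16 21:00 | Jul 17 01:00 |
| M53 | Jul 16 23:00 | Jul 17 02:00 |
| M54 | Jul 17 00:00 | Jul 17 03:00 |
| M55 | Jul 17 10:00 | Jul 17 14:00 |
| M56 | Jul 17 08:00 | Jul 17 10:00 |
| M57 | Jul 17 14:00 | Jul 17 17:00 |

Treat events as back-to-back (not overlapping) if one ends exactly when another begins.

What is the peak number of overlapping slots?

3

Walk through starts and ends in time order (an end at T is processed before a start at T):
Jul 16 11:00 start M51 → 1
Jul 16 15:00 end M51 → 0
Jul 16 21:00 start M52 → 1
Jul 16 23:00 start M53 → 2
Jul 17 00:00 start M54 → 3
Jul 17 01:00 end M52 → 2
Jul 17 02:00 end M53 → 1
Jul 17 03:00 end M54 → 0
Jul 17 03:00 start M50 → 1
Jul 17 06:00 end M50 → 0
Jul 17 08:00 start M56 → 1
Jul 17 10:00 end M56 → 0
Jul 17 10:00 start M55 → 1
Jul 17 14:00 end M55 → 0
Jul 17 14:00 start M57 → 1
Jul 17 17:00 end M57 → 0
Peak is 3, at Jul 17 00:00 (M52, M53, M54).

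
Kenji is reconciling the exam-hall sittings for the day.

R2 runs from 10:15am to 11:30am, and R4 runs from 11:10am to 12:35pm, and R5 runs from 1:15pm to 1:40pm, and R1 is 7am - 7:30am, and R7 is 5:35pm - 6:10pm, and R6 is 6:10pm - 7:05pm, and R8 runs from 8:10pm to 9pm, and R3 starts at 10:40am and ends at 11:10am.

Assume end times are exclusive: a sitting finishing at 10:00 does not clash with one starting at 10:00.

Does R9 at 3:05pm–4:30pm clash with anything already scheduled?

R1: ends 7:30am at or before R9 starts 3:05pm → clear.
R2: ends 11:30am at or before R9 starts 3:05pm → clear.
R3: ends 11:10am at or before R9 starts 3:05pm → clear.
R4: ends 12:35pm at or before R9 starts 3:05pm → clear.
R5: ends 1:40pm at or before R9 starts 3:05pm → clear.
R7: starts 5:35pm at or after R9 ends 4:30pm → clear.
R6: starts 6:10pm at or after R9 ends 4:30pm → clear.
R8: starts 8:10pm at or after R9 ends 4:30pm → clear.

No — it doesn't clash with anything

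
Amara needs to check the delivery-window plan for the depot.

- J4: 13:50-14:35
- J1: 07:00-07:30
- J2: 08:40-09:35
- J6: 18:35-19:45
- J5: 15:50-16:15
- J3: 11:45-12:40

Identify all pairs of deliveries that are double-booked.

Sorted by start: J1, J2, J3, J4, J5, J6.
J2 starts after J1 ends; J1 is clear from here.
J3 starts after J2 ends; J2 is clear from here.
J4 starts after J3 ends; J3 is clear from here.
J5 starts after J4 ends; J4 is clear from here.
J6 starts after J5 ends.

no conflicts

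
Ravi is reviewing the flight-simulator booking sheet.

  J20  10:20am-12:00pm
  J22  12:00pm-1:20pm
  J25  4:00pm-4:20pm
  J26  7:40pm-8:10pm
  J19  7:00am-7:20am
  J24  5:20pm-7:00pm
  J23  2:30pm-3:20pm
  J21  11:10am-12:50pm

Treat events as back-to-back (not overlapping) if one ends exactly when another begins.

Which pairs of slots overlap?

Sorted by start: J19, J20, J21, J22, J23, J25, J24, J26.
J20 starts after J19 ends; J19 is clear from here.
J21 starts before J20 ends → J20 and J21 overlap.
J22 starts exactly when J20 ends (back-to-back, no overlap); J20 is clear from here.
J22 starts before J21 ends → J21 and J22 overlap.
J23 starts after J21 ends; J21 is clear from here.
J23 starts after J22 ends; J22 is clear from here.
J25 starts after J23 ends; J23 is clear from here.
J24 starts after J25 ends; J25 is clear from here.
J26 starts after J24 ends.

J20 & J21, J21 & J22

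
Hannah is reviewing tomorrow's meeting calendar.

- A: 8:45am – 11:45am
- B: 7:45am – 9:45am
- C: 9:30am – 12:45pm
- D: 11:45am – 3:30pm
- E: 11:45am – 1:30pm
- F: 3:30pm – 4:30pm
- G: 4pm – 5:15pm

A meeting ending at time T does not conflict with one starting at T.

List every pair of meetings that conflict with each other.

A & B, A & C, B & C, C & D, C & E, D & E, F & G

Sorted by start: B, A, C, D, E, F, G.
A starts before B ends → B and A overlap.
C starts before B ends → B and C overlap.
D starts after B ends; B is clear from here.
C starts before A ends → A and C overlap.
D starts exactly when A ends (back-to-back, no overlap); A is clear from here.
D starts before C ends → C and D overlap.
E starts before C ends → C and E overlap.
F starts after C ends; C is clear from here.
E starts before D ends → D and E overlap.
F starts exactly when D ends (back-to-back, no overlap); D is clear from here.
F starts after E ends; E is clear from here.
G starts before F ends → F and G overlap.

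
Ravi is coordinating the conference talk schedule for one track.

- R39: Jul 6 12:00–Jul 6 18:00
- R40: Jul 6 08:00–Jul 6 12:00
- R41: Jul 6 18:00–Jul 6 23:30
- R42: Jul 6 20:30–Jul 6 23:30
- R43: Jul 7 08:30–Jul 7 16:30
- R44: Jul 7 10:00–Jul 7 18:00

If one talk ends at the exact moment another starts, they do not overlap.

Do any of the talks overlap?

Sorted by start: R40, R39, R41, R42, R43, R44.
R39 starts exactly when R40 ends (back-to-back, no overlap), so R40 has no further overlaps.
R41 starts exactly when R39 ends (back-to-back, no overlap), so R39 has no further overlaps.
R42 starts before R41 ends → R41 and R42 overlap.
That's a conflict, so the schedule is not conflict-free.

Yes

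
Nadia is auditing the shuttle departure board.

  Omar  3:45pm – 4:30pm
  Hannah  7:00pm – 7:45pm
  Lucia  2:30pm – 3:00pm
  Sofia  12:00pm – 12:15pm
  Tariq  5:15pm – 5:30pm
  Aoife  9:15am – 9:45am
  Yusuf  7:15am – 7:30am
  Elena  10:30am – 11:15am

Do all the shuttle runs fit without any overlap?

Yes

Check each pair: they overlap iff neither finishes before the other starts.
Sorted by start: Yusuf, Aoife, Elena, Sofia, Lucia, Omar, Tariq, Hannah.
Aoife starts after Yusuf ends; Yusuf is clear from here.
Elena starts after Aoife ends; Aoife is clear from here.
Sofia starts after Elena ends; Elena is clear from here.
Lucia starts after Sofia ends; Sofia is clear from here.
Omar starts after Lucia ends; Lucia is clear from here.
Tariq starts after Omar ends; Omar is clear from here.
Hannah starts after Tariq ends.
Every pair is clear; the schedule has no overlaps.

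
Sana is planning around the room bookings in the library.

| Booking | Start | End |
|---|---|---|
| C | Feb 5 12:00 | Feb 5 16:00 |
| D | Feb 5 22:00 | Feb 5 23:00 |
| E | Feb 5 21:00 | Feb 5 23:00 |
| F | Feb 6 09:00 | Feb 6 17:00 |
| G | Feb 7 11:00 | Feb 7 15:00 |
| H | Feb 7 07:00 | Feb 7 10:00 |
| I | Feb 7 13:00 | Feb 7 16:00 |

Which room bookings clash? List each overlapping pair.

Sorted by start: C, E, D, F, H, G, I.
E starts after C ends; C is clear from here.
D starts before E ends → E and D overlap.
F starts after E ends; E is clear from here.
F starts after D ends; D is clear from here.
H starts after F ends; F is clear from here.
G starts after H ends; H is clear from here.
I starts before G ends → G and I overlap.

D & E, G & I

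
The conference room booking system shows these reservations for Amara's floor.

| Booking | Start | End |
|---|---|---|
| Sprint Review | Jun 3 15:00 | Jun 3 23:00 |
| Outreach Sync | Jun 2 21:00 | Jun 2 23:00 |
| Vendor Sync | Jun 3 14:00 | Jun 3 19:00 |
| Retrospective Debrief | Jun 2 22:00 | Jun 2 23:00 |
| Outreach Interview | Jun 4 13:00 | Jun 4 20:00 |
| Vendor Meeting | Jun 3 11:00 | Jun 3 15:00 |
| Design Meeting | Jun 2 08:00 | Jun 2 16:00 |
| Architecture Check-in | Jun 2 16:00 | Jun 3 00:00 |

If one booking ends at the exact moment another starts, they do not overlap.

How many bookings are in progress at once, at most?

3

Sweep the timeline, counting +1 at each start and −1 at each end (ends before starts at a tie):
Jun 2 08:00 start Design Meeting → 1
Jun 2 16:00 end Design Meeting → 0
Jun 2 16:00 start Architecture Check-in → 1
Jun 2 21:00 start Outreach Sync → 2
Jun 2 22:00 start Retrospective Debrief → 3
Jun 2 23:00 end Outreach Sync → 2
Jun 2 23:00 end Retrospective Debrief → 1
Jun 3 00:00 end Architecture Check-in → 0
Jun 3 11:00 start Vendor Meeting → 1
Jun 3 14:00 start Vendor Sync → 2
Jun 3 15:00 end Vendor Meeting → 1
Jun 3 15:00 start Sprint Review → 2
Jun 3 19:00 end Vendor Sync → 1
Jun 3 23:00 end Sprint Review → 0
Jun 4 13:00 start Outreach Interview → 1
Jun 4 20:00 end Outreach Interview → 0
Peak is 3, at Jun 2 22:00 (Architecture Check-in, Outreach Sync, Retrospective Debrief).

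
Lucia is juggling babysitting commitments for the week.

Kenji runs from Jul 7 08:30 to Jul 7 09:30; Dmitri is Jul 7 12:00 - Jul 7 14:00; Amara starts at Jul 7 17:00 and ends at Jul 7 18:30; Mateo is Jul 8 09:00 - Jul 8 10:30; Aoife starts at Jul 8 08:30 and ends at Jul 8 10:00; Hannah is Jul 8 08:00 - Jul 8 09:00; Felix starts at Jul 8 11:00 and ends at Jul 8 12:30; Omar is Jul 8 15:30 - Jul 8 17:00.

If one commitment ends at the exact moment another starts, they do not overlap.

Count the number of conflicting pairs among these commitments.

2

Sorted by start: Kenji, Dmitri, Amara, Hannah, Aoife, Mateo, Felix, Omar.
Dmitri starts after Kenji ends, so nothing later overlaps Kenji either.
Amara starts after Dmitri ends, so nothing later overlaps Dmitri either.
Hannah starts after Amara ends, so nothing later overlaps Amara either.
Aoife starts before Hannah ends → Hannah and Aoife overlap.
Mateo starts exactly when Hannah ends (back-to-back, no overlap), so nothing later overlaps Hannah either.
Mateo starts before Aoife ends → Aoife and Mateo overlap.
Felix starts after Aoife ends, so nothing later overlaps Aoife either.
Felix starts after Mateo ends, so nothing later overlaps Mateo either.
Omar starts after Felix ends.
Overlapping pairs: Aoife & Hannah, Aoife & Mateo — 2 in total.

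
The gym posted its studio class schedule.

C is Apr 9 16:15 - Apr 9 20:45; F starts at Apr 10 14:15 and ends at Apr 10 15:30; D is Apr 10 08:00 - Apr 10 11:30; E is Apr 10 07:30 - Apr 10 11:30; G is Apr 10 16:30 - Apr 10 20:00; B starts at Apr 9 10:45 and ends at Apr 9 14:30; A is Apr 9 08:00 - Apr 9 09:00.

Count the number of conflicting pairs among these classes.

1

Check each pair: they overlap iff neither finishes before the other starts.
Sorted by start: A, B, C, E, D, F, G.
B starts after A ends; A is clear from here.
C starts after B ends; B is clear from here.
E starts after C ends; C is clear from here.
D starts before E ends → E and D overlap.
F starts after E ends; E is clear from here.
F starts after D ends; D is clear from here.
G starts after F ends.
Overlapping pairs: D & E — 1 in total.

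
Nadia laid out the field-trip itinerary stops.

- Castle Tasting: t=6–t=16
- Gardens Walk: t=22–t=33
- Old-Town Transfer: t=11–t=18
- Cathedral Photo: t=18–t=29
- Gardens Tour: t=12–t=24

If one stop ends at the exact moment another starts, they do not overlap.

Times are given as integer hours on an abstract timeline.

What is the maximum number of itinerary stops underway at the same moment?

Sort all start/end points and keep a running count:
t=6 start Castle Tasting → 1
t=11 start Old-Town Transfer → 2
t=12 start Gardens Tour → 3
t=16 end Castle Tasting → 2
t=18 end Old-Town Transfer → 1
t=18 start Cathedral Photo → 2
t=22 start Gardens Walk → 3
t=24 end Gardens Tour → 2
t=29 end Cathedral Photo → 1
t=33 end Gardens Walk → 0
Peak is 3, at t=12 (Castle Tasting, Gardens Tour, Old-Town Transfer).

3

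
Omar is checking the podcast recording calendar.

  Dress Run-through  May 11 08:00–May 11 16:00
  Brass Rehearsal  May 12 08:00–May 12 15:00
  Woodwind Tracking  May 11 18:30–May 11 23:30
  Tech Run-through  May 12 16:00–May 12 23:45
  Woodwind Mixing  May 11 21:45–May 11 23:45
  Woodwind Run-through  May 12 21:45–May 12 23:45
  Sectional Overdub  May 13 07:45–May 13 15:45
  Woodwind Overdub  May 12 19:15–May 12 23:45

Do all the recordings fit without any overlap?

Two intervals overlap when each starts before the other ends.
Sorted by start: Dress Run-through, Woodwind Tracking, Woodwind Mixing, Brass Rehearsal, Tech Run-through, Woodwind Overdub, Woodwind Run-through, Sectional Overdub.
Woodwind Tracking starts after Dress Run-through ends; Dress Run-through is clear from here.
Woodwind Mixing starts before Woodwind Tracking ends → Woodwind Tracking and Woodwind Mixing overlap.
That's a conflict, so the schedule is not conflict-free.

No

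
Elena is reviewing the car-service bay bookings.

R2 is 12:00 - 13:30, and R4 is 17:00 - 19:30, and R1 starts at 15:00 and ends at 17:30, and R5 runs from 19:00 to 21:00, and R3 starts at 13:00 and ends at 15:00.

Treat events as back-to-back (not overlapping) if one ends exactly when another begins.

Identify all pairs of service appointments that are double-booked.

R1 & R4, R2 & R3, R4 & R5

Sorted by start: R2, R3, R1, R4, R5.
R3 starts before R2 ends → R2 and R3 overlap.
R1 starts after R2 ends — done with R2.
R1 starts exactly when R3 ends (back-to-back, no overlap) — done with R3.
R4 starts before R1 ends → R1 and R4 overlap.
R5 starts after R1 ends.
R5 starts before R4 ends → R4 and R5 overlap.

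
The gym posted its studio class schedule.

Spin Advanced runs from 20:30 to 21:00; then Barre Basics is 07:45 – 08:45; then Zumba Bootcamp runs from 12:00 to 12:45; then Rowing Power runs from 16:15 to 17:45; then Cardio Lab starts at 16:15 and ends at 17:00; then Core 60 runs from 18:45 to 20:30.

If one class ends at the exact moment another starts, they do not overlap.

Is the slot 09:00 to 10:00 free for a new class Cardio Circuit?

Yes — the slot is free

Barre Basics: ends 08:45 at or before Cardio Circuit starts 09:00 → clear.
Zumba Bootcamp: starts 12:00 at or after Cardio Circuit ends 10:00 → clear.
Rowing Power: starts 16:15 at or after Cardio Circuit ends 10:00 → clear.
Cardio Lab: starts 16:15 at or after Cardio Circuit ends 10:00 → clear.
Core 60: starts 18:45 at or after Cardio Circuit ends 10:00 → clear.
Spin Advanced: starts 20:30 at or after Cardio Circuit ends 10:00 → clear.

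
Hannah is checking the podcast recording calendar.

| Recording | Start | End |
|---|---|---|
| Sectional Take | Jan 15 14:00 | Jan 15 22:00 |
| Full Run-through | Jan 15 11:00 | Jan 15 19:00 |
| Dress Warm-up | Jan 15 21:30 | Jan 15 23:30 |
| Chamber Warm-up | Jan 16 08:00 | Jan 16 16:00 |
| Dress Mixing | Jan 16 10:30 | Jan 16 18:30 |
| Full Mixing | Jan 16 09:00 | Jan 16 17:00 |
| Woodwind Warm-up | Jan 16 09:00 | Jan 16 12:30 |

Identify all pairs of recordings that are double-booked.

Sorted by start: Full Run-through, Sectional Take, Dress Warm-up, Chamber Warm-up, Full Mixing, Woodwind Warm-up, Dress Mixing.
Sectional Take starts before Full Run-through ends → Full Run-through and Sectional Take overlap.
Dress Warm-up starts after Full Run-through ends, so nothing later overlaps Full Run-through either.
Dress Warm-up starts before Sectional Take ends → Sectional Take and Dress Warm-up overlap.
Chamber Warm-up starts after Sectional Take ends, so nothing later overlaps Sectional Take either.
Chamber Warm-up starts after Dress Warm-up ends, so nothing later overlaps Dress Warm-up either.
Full Mixing starts before Chamber Warm-up ends → Chamber Warm-up and Full Mixing overlap.
Woodwind Warm-up starts before Chamber Warm-up ends → Chamber Warm-up and Woodwind Warm-up overlap.
Dress Mixing starts before Chamber Warm-up ends → Chamber Warm-up and Dress Mixing overlap.
Woodwind Warm-up starts before Full Mixing ends → Full Mixing and Woodwind Warm-up overlap.
Dress Mixing starts before Full Mixing ends → Full Mixing and Dress Mixing overlap.
Dress Mixing starts before Woodwind Warm-up ends → Woodwind Warm-up and Dress Mixing overlap.

Chamber Warm-up & Dress Mixing, Chamber Warm-up & Full Mixing, Chamber Warm-up & Woodwind Warm-up, Dress Mixing & Full Mixing, Dress Mixing & Woodwind Warm-up, Dress Warm-up & Sectional Take, Full Mixing & Woodwind Warm-up, Full Run-through & Sectional Take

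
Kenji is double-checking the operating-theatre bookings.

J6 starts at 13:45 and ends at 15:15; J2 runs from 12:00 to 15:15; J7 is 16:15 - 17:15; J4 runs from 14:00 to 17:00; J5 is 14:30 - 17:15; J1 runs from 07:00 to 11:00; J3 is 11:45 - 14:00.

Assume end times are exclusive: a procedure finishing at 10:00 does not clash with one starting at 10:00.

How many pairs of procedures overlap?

10

Check each pair: they overlap iff neither finishes before the other starts.
Sorted by start: J1, J3, J2, J6, J4, J5, J7.
J3 starts after J1 ends, so J1 has no further overlaps.
J2 starts before J3 ends → J3 and J2 overlap.
J6 starts before J3 ends → J3 and J6 overlap.
J4 starts exactly when J3 ends (back-to-back, no overlap), so J3 has no further overlaps.
J6 starts before J2 ends → J2 and J6 overlap.
J4 starts before J2 ends → J2 and J4 overlap.
J5 starts before J2 ends → J2 and J5 overlap.
J7 starts after J2 ends.
J4 starts before J6 ends → J6 and J4 overlap.
J5 starts before J6 ends → J6 and J5 overlap.
J7 starts after J6 ends.
J5 starts before J4 ends → J4 and J5 overlap.
J7 starts before J4 ends → J4 and J7 overlap.
J7 starts before J5 ends → J5 and J7 overlap.
Overlapping pairs: J2 & J3, J2 & J4, J2 & J5, J2 & J6, J3 & J6, J4 & J5, J4 & J6, J4 & J7, J5 & J6, J5 & J7 — 10 in total.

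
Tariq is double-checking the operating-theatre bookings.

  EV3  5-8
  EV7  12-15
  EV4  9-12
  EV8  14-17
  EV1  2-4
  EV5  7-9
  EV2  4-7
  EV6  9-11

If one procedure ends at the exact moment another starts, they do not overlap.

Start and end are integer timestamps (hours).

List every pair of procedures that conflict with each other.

Check each pair: they overlap iff neither finishes before the other starts.
Sorted by start: EV1, EV2, EV3, EV5, EV4, EV6, EV7, EV8.
EV2 starts exactly when EV1 ends (back-to-back, no overlap) — done with EV1.
EV3 starts before EV2 ends → EV2 and EV3 overlap.
EV5 starts exactly when EV2 ends (back-to-back, no overlap) — done with EV2.
EV5 starts before EV3 ends → EV3 and EV5 overlap.
EV4 starts after EV3 ends — done with EV3.
EV4 starts exactly when EV5 ends (back-to-back, no overlap) — done with EV5.
EV6 starts before EV4 ends → EV4 and EV6 overlap.
EV7 starts exactly when EV4 ends (back-to-back, no overlap) — done with EV4.
EV7 starts after EV6 ends — done with EV6.
EV8 starts before EV7 ends → EV7 and EV8 overlap.

EV2 & EV3, EV3 & EV5, EV4 & EV6, EV7 & EV8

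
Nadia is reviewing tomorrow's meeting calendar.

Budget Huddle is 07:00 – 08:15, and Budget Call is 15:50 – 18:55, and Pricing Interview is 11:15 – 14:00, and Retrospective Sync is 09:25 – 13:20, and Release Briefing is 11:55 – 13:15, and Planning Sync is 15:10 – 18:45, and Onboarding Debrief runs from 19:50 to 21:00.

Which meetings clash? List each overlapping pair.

Sorted by start: Budget Huddle, Retrospective Sync, Pricing Interview, Release Briefing, Planning Sync, Budget Call, Onboarding Debrief.
Retrospective Sync starts after Budget Huddle ends, so nothing later overlaps Budget Huddle either.
Pricing Interview starts before Retrospective Sync ends → Retrospective Sync and Pricing Interview overlap.
Release Briefing starts before Retrospective Sync ends → Retrospective Sync and Release Briefing overlap.
Planning Sync starts after Retrospective Sync ends, so nothing later overlaps Retrospective Sync either.
Release Briefing starts before Pricing Interview ends → Pricing Interview and Release Briefing overlap.
Planning Sync starts after Pricing Interview ends, so nothing later overlaps Pricing Interview either.
Planning Sync starts after Release Briefing ends, so nothing later overlaps Release Briefing either.
Budget Call starts before Planning Sync ends → Planning Sync and Budget Call overlap.
Onboarding Debrief starts after Planning Sync ends.
Onboarding Debrief starts after Budget Call ends.

Budget Call & Planning Sync, Pricing Interview & Release Briefing, Pricing Interview & Retrospective Sync, Release Briefing & Retrospective Sync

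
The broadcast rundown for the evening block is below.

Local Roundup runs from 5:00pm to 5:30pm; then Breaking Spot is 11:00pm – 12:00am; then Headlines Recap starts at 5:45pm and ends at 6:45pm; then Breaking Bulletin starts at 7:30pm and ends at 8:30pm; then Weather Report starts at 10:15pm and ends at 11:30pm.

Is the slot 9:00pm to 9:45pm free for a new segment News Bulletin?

Local Roundup: ends 5:30pm at or before News Bulletin starts 9:00pm → clear.
Headlines Recap: ends 6:45pm at or before News Bulletin starts 9:00pm → clear.
Breaking Bulletin: ends 8:30pm at or before News Bulletin starts 9:00pm → clear.
Weather Report: starts 10:15pm at or after News Bulletin ends 9:45pm → clear.
Breaking Spot: starts 11:00pm at or after News Bulletin ends 9:45pm → clear.

Yes — the slot is free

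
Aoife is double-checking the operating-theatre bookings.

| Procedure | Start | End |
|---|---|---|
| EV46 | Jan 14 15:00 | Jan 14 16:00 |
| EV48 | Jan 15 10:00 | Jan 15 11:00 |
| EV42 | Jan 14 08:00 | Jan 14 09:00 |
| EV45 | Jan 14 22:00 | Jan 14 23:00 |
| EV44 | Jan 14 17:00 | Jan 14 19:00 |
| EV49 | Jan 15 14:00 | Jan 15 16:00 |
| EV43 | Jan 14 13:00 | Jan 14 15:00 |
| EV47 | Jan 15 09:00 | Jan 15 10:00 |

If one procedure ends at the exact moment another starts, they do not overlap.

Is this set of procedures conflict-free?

Yes

Two intervals overlap when each starts before the other ends.
Sorted by start: EV42, EV43, EV46, EV44, EV45, EV47, EV48, EV49.
EV43 starts after EV42 ends — done with EV42.
EV46 starts exactly when EV43 ends (back-to-back, no overlap) — done with EV43.
EV44 starts after EV46 ends — done with EV46.
EV45 starts after EV44 ends — done with EV44.
EV47 starts after EV45 ends — done with EV45.
EV48 starts exactly when EV47 ends (back-to-back, no overlap) — done with EV47.
EV49 starts after EV48 ends.
Every pair is clear; the schedule has no overlaps.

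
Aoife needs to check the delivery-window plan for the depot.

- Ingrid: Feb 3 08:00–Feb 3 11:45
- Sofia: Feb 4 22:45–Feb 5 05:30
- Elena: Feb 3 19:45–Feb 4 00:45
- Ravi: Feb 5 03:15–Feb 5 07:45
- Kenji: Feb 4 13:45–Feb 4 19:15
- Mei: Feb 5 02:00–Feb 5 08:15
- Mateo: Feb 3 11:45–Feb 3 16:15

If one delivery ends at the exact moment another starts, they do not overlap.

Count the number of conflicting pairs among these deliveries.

3

Check each pair: they overlap iff neither finishes before the other starts.
Sorted by start: Ingrid, Mateo, Elena, Kenji, Sofia, Mei, Ravi.
Mateo starts exactly when Ingrid ends (back-to-back, no overlap) — done with Ingrid.
Elena starts after Mateo ends — done with Mateo.
Kenji starts after Elena ends — done with Elena.
Sofia starts after Kenji ends — done with Kenji.
Mei starts before Sofia ends → Sofia and Mei overlap.
Ravi starts before Sofia ends → Sofia and Ravi overlap.
Ravi starts before Mei ends → Mei and Ravi overlap.
Overlapping pairs: Mei & Ravi, Mei & Sofia, Ravi & Sofia — 3 in total.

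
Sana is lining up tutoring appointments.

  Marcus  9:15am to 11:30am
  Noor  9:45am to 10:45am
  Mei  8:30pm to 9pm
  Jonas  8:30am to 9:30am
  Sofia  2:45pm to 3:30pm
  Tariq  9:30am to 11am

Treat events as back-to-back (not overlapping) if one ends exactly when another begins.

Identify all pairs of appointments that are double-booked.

Jonas & Marcus, Marcus & Noor, Marcus & Tariq, Noor & Tariq

Sorted by start: Jonas, Marcus, Tariq, Noor, Sofia, Mei.
Marcus starts before Jonas ends → Jonas and Marcus overlap.
Tariq starts exactly when Jonas ends (back-to-back, no overlap) — done with Jonas.
Tariq starts before Marcus ends → Marcus and Tariq overlap.
Noor starts before Marcus ends → Marcus and Noor overlap.
Sofia starts after Marcus ends — done with Marcus.
Noor starts before Tariq ends → Tariq and Noor overlap.
Sofia starts after Tariq ends — done with Tariq.
Sofia starts after Noor ends — done with Noor.
Mei starts after Sofia ends.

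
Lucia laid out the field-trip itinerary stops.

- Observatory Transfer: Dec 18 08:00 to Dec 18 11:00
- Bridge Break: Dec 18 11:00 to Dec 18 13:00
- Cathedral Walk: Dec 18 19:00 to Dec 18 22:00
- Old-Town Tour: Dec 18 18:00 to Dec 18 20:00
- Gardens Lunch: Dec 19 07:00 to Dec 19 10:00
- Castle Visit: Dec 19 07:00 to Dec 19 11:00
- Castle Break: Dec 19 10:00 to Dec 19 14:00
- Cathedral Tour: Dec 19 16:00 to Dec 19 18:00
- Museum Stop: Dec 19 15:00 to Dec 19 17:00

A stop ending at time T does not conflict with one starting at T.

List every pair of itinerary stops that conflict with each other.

Sorted by start: Observatory Transfer, Bridge Break, Old-Town Tour, Cathedral Walk, Gardens Lunch, Castle Visit, Castle Break, Museum Stop, Cathedral Tour.
Bridge Break starts exactly when Observatory Transfer ends (back-to-back, no overlap), so Observatory Transfer has no further overlaps.
Old-Town Tour starts after Bridge Break ends, so Bridge Break has no further overlaps.
Cathedral Walk starts before Old-Town Tour ends → Old-Town Tour and Cathedral Walk overlap.
Gardens Lunch starts after Old-Town Tour ends, so Old-Town Tour has no further overlaps.
Gardens Lunch starts after Cathedral Walk ends, so Cathedral Walk has no further overlaps.
Castle Visit starts before Gardens Lunch ends → Gardens Lunch and Castle Visit overlap.
Castle Break starts exactly when Gardens Lunch ends (back-to-back, no overlap), so Gardens Lunch has no further overlaps.
Castle Break starts before Castle Visit ends → Castle Visit and Castle Break overlap.
Museum Stop starts after Castle Visit ends, so Castle Visit has no further overlaps.
Museum Stop starts after Castle Break ends, so Castle Break has no further overlaps.
Cathedral Tour starts before Museum Stop ends → Museum Stop and Cathedral Tour overlap.

Castle Break & Castle Visit, Castle Visit & Gardens Lunch, Cathedral Tour & Museum Stop, Cathedral Walk & Old-Town Tour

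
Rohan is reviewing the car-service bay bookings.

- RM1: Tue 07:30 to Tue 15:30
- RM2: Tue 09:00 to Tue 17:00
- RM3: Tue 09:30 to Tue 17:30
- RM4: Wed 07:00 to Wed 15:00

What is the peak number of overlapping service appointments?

Sort all start/end points and keep a running count:
Tue 07:30 start RM1 → 1
Tue 09:00 start RM2 → 2
Tue 09:30 start RM3 → 3
Tue 15:30 end RM1 → 2
Tue 17:00 end RM2 → 1
Tue 17:30 end RM3 → 0
Wed 07:00 start RM4 → 1
Wed 15:00 end RM4 → 0
Peak is 3, at Tue 09:30 (RM1, RM2, RM3).

3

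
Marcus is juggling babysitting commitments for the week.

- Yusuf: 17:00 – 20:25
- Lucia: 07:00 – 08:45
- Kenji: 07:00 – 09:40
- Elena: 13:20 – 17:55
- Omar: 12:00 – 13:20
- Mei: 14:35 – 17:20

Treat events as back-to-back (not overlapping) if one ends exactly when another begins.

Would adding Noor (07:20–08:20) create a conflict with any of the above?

Yes — it overlaps Kenji, Lucia

Lucia: starts 07:00 before Noor ends 08:20, and ends 08:45 after Noor starts 07:20 → overlap.
Kenji: starts 07:00 before Noor ends 08:20, and ends 09:40 after Noor starts 07:20 → overlap.
Omar: starts 12:00 at or after Noor ends 08:20 → clear.
Elena: starts 13:20 at or after Noor ends 08:20 → clear.
Mei: starts 14:35 at or after Noor ends 08:20 → clear.
Yusuf: starts 17:00 at or after Noor ends 08:20 → clear.
Noor overlaps Lucia, Kenji.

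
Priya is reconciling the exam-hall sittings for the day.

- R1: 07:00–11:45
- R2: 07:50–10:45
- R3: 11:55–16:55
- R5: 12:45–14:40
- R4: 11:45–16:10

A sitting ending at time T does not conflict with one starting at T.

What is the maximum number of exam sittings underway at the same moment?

Walk through starts and ends in time order (an end at T is processed before a start at T):
07:00 start R1 → 1
07:50 start R2 → 2
10:45 end R2 → 1
11:45 end R1 → 0
11:45 start R4 → 1
11:55 start R3 → 2
12:45 start R5 → 3
14:40 end R5 → 2
16:10 end R4 → 1
16:55 end R3 → 0
Peak is 3, at 12:45 (R3, R4, R5).

3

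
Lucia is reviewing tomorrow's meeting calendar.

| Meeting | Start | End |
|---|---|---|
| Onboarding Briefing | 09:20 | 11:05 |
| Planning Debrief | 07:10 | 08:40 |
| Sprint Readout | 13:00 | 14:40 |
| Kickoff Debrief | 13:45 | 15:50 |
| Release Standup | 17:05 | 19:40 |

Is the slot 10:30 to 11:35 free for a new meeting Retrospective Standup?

No — it overlaps Onboarding Briefing

Planning Debrief: ends 08:40 at or before Retrospective Standup starts 10:30 → clear.
Onboarding Briefing: starts 09:20 before Retrospective Standup ends 11:35, and ends 11:05 after Retrospective Standup starts 10:30 → overlap.
Sprint Readout: starts 13:00 at or after Retrospective Standup ends 11:35 → clear.
Kickoff Debrief: starts 13:45 at or after Retrospective Standup ends 11:35 → clear.
Release Standup: starts 17:05 at or after Retrospective Standup ends 11:35 → clear.
Retrospective Standup overlaps Onboarding Briefing.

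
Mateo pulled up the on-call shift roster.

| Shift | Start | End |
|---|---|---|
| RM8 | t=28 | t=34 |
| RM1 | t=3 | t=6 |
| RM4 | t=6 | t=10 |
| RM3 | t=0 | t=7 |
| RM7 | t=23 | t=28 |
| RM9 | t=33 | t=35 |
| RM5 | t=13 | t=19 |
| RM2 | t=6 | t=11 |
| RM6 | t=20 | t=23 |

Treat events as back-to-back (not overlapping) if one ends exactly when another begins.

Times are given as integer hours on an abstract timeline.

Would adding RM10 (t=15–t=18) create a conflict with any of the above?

RM3: ends t=7 at or before RM10 starts t=15 → clear.
RM1: ends t=6 at or before RM10 starts t=15 → clear.
RM2: ends t=11 at or before RM10 starts t=15 → clear.
RM4: ends t=10 at or before RM10 starts t=15 → clear.
RM5: starts t=13 before RM10 ends t=18, and ends t=19 after RM10 starts t=15 → overlap.
RM6: starts t=20 at or after RM10 ends t=18 → clear.
RM7: starts t=23 at or after RM10 ends t=18 → clear.
RM8: starts t=28 at or after RM10 ends t=18 → clear.
RM9: starts t=33 at or after RM10 ends t=18 → clear.
RM10 overlaps RM5.

Yes — it overlaps RM5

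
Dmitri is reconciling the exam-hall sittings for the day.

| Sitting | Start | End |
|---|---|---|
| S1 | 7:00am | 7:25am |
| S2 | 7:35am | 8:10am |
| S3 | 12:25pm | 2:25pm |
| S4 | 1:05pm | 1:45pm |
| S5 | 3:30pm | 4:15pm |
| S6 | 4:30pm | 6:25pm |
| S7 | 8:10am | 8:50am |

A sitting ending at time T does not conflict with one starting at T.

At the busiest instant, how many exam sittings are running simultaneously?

Sort all start/end points and keep a running count:
7:00am start S1 → 1
7:25am end S1 → 0
7:35am start S2 → 1
8:10am end S2 → 0
8:10am start S7 → 1
8:50am end S7 → 0
12:25pm start S3 → 1
1:05pm start S4 → 2
1:45pm end S4 → 1
2:25pm end S3 → 0
3:30pm start S5 → 1
4:15pm end S5 → 0
4:30pm start S6 → 1
6:25pm end S6 → 0
Peak is 2, at 1:05pm (S3, S4).

2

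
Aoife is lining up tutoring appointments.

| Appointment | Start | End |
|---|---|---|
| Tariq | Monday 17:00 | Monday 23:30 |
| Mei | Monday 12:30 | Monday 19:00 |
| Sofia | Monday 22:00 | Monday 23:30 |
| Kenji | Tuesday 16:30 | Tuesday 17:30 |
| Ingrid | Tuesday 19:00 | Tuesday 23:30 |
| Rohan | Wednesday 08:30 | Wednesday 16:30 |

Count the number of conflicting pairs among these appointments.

Sorted by start: Mei, Tariq, Sofia, Kenji, Ingrid, Rohan.
Tariq starts before Mei ends → Mei and Tariq overlap.
Sofia starts after Mei ends; Mei is clear from here.
Sofia starts before Tariq ends → Tariq and Sofia overlap.
Kenji starts after Tariq ends; Tariq is clear from here.
Kenji starts after Sofia ends; Sofia is clear from here.
Ingrid starts after Kenji ends; Kenji is clear from here.
Rohan starts after Ingrid ends.
Overlapping pairs: Mei & Tariq, Sofia & Tariq — 2 in total.

2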